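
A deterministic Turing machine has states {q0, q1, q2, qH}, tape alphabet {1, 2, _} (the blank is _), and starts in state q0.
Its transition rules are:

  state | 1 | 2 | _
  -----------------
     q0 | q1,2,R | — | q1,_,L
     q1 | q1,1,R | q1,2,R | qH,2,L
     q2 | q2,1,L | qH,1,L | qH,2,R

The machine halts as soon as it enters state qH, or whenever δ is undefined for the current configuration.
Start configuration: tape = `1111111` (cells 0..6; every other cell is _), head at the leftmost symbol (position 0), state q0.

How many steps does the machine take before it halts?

8

q0 | [1]111111_   read 1 → write 2, move R, go to q1
q1 | 2[1]11111_   read 1 → write 1, move R, go to q1
q1 | 21[1]1111_   read 1 → write 1, move R, go to q1
q1 | 211[1]111_   read 1 → write 1, move R, go to q1
q1 | 2111[1]11_   read 1 → write 1, move R, go to q1
q1 | 21111[1]1_   read 1 → write 1, move R, go to q1
q1 | 211111[1]_   read 1 → write 1, move R, go to q1
q1 | 2111111[_]   read _ → write 2, move L, go to qH
qH | 211111[1]2
M halts after 8 transitions.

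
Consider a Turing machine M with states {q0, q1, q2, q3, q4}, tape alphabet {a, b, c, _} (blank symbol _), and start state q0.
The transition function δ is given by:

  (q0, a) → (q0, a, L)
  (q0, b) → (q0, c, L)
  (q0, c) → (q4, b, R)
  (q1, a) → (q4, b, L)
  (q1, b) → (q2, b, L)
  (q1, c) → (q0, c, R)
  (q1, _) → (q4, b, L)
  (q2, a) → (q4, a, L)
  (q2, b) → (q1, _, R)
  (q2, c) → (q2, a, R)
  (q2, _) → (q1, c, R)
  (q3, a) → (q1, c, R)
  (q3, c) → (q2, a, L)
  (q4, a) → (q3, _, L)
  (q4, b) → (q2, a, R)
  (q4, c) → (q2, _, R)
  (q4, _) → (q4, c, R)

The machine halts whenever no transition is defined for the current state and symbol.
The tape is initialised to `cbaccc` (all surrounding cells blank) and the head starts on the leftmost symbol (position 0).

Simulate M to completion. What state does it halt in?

q3

q0 | [c]baccc   read c → write b, move R, go to q4
q4 | b[b]accc   read b → write a, move R, go to q2
q2 | ba[a]ccc   read a → write a, move L, go to q4
q4 | b[a]accc   read a → write _, move L, go to q3
q3 | [b]_accc
No transition is defined for (q3, b); M halts in state q3.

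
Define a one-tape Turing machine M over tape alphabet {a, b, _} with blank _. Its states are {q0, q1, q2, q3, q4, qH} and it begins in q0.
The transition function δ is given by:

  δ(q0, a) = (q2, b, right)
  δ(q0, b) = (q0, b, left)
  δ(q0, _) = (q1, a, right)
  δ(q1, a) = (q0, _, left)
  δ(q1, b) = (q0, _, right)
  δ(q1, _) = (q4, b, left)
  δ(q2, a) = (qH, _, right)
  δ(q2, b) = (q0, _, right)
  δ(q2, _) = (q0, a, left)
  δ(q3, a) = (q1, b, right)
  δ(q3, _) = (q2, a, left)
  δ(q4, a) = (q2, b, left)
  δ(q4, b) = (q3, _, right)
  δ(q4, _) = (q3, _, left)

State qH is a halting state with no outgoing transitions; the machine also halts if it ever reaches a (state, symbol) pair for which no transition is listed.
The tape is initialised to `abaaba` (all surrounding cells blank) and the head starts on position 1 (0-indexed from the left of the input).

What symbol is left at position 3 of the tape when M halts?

_

state=q0 head=1 tape=a[b]aaba   (q0,b)→(q0,b,left)
state=q0 head=0 tape=[a]baaba   (q0,a)→(q2,b,right)
state=q2 head=1 tape=b[b]aaba   (q2,b)→(q0,_,right)
state=q0 head=2 tape=b_[a]aba   (q0,a)→(q2,b,right)
state=q2 head=3 tape=b_b[a]ba   (q2,a)→(qH,_,right)
state=qH head=4 tape=b_b_[b]a
Cell 3 holds _ when M halts.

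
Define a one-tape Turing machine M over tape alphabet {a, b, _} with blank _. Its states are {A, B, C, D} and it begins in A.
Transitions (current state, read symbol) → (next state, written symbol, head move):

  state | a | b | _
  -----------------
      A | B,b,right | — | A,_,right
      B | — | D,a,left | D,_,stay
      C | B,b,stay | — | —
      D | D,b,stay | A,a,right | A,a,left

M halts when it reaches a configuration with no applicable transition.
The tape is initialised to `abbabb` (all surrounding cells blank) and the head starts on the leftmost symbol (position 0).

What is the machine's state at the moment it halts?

B

A | [a]bbabb   read a → write b, move right, go to B
B | b[b]babb   read b → write a, move left, go to D
D | [b]ababb   read b → write a, move right, go to A
A | a[a]babb   read a → write b, move right, go to B
B | ab[b]abb   read b → write a, move left, go to D
D | a[b]aabb   read b → write a, move right, go to A
A | aa[a]abb   read a → write b, move right, go to B
B | aab[a]bb
No transition is defined for (B, a); M halts in state B.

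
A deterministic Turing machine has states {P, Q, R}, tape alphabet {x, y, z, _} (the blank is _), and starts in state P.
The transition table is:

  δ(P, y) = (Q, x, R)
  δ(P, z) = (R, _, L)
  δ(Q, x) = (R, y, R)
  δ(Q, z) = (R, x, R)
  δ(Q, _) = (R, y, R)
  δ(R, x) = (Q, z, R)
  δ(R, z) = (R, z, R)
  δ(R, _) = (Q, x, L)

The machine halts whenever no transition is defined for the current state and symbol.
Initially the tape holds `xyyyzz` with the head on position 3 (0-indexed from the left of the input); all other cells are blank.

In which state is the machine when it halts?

P | xyy[y]zz___   read y → write x, move R, go to Q
Q | xyyx[z]z___   read z → write x, move R, go to R
R | xyyxx[z]___   read z → write z, move R, go to R
R | xyyxxz[_]__   read _ → write x, move L, go to Q
Q | xyyxx[z]x__   read z → write x, move R, go to R
R | xyyxxx[x]__   read x → write z, move R, go to Q
Q | xyyxxxz[_]_   read _ → write y, move R, go to R
R | xyyxxxzy[_]   read _ → write x, move L, go to Q
Q | xyyxxxz[y]x
No transition is defined for (Q, y); M halts in state Q.

Q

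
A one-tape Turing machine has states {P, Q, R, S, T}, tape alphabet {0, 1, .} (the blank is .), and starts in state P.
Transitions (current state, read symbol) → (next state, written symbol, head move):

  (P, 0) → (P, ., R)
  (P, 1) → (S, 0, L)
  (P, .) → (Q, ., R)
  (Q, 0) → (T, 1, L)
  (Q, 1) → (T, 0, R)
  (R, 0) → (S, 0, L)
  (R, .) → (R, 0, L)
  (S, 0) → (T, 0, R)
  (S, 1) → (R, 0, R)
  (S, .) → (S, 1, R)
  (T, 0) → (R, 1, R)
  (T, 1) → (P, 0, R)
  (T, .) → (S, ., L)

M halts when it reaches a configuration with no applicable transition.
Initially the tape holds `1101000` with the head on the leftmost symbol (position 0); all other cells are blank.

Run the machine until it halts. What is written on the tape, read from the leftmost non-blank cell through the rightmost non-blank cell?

state=P head=0 tape=.[1]101000.   (P,1)→(S,0,L)
state=S head=-1 tape=[.]0101000.   (S,.)→(S,1,R)
state=S head=0 tape=1[0]101000.   (S,0)→(T,0,R)
state=T head=1 tape=10[1]01000.   (T,1)→(P,0,R)
state=P head=2 tape=100[0]1000.   (P,0)→(P,.,R)
state=P head=3 tape=100.[1]000.   (P,1)→(S,0,L)
state=S head=2 tape=100[.]0000.   (S,.)→(S,1,R)
state=S head=3 tape=1001[0]000.   (S,0)→(T,0,R)
state=T head=4 tape=10010[0]00.   (T,0)→(R,1,R)
state=R head=5 tape=100101[0]0.   (R,0)→(S,0,L)
state=S head=4 tape=10010[1]00.   (S,1)→(R,0,R)
state=R head=5 tape=100100[0]0.   (R,0)→(S,0,L)
state=S head=4 tape=10010[0]00.   (S,0)→(T,0,R)
state=T head=5 tape=100100[0]0.   (T,0)→(R,1,R)
state=R head=6 tape=1001001[0].   (R,0)→(S,0,L)
state=S head=5 tape=100100[1]0.   (S,1)→(R,0,R)
state=R head=6 tape=1001000[0].   (R,0)→(S,0,L)
state=S head=5 tape=100100[0]0.   (S,0)→(T,0,R)
state=T head=6 tape=1001000[0].   (T,0)→(R,1,R)
state=R head=7 tape=10010001[.]   (R,.)→(R,0,L)
state=R head=6 tape=1001000[1]0
The non-blank tape span at halt is 100100010.

100100010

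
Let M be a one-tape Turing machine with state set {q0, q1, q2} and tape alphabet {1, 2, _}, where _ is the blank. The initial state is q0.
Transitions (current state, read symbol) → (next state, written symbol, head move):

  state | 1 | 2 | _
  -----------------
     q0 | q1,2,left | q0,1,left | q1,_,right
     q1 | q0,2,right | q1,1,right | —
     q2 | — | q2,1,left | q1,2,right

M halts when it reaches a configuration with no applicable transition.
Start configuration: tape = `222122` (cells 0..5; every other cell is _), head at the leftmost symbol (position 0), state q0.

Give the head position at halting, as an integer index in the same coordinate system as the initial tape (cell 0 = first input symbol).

state=q0 head=0 tape=_[2]22122   (q0,2)→(q0,1,left)
state=q0 head=-1 tape=[_]122122   (q0,_)→(q1,_,right)
state=q1 head=0 tape=_[1]22122   (q1,1)→(q0,2,right)
state=q0 head=1 tape=_2[2]2122   (q0,2)→(q0,1,left)
state=q0 head=0 tape=_[2]12122   (q0,2)→(q0,1,left)
state=q0 head=-1 tape=[_]112122   (q0,_)→(q1,_,right)
state=q1 head=0 tape=_[1]12122   (q1,1)→(q0,2,right)
state=q0 head=1 tape=_2[1]2122   (q0,1)→(q1,2,left)
state=q1 head=0 tape=_[2]22122   (q1,2)→(q1,1,right)
state=q1 head=1 tape=_1[2]2122   (q1,2)→(q1,1,right)
state=q1 head=2 tape=_11[2]122   (q1,2)→(q1,1,right)
state=q1 head=3 tape=_111[1]22   (q1,1)→(q0,2,right)
state=q0 head=4 tape=_1112[2]2   (q0,2)→(q0,1,left)
state=q0 head=3 tape=_111[2]12   (q0,2)→(q0,1,left)
state=q0 head=2 tape=_11[1]112   (q0,1)→(q1,2,left)
state=q1 head=1 tape=_1[1]2112   (q1,1)→(q0,2,right)
state=q0 head=2 tape=_12[2]112   (q0,2)→(q0,1,left)
state=q0 head=1 tape=_1[2]1112   (q0,2)→(q0,1,left)
state=q0 head=0 tape=_[1]11112   (q0,1)→(q1,2,left)
state=q1 head=-1 tape=[_]211112
At halt the head is at cell -1.

-1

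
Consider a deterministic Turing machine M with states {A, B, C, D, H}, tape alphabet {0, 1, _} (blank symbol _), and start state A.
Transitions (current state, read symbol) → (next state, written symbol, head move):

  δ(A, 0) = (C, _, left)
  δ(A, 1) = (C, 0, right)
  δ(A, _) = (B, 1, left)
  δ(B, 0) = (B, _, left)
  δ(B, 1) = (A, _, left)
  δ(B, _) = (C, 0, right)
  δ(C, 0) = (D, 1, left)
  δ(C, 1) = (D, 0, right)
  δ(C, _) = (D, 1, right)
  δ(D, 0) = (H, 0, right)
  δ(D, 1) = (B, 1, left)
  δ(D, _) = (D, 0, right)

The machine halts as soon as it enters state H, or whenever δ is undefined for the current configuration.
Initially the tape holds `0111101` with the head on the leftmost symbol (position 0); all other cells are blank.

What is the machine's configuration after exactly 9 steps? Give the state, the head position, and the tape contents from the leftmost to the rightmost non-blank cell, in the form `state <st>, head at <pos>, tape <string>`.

state=A head=0 tape=___[0]111101   (A,0)→(C,_,left)
state=C head=-1 tape=__[_]_111101   (C,_)→(D,1,right)
state=D head=0 tape=__1[_]111101   (D,_)→(D,0,right)
state=D head=1 tape=__10[1]11101   (D,1)→(B,1,left)
state=B head=0 tape=__1[0]111101   (B,0)→(B,_,left)
state=B head=-1 tape=__[1]_111101   (B,1)→(A,_,left)
state=A head=-2 tape=_[_]__111101   (A,_)→(B,1,left)
state=B head=-3 tape=[_]1__111101   (B,_)→(C,0,right)
state=C head=-2 tape=0[1]__111101   (C,1)→(D,0,right)
state=D head=-1 tape=00[_]_111101
After 9 steps: state D, head at -1, tape 00__111101.

state D, head at -1, tape 00__111101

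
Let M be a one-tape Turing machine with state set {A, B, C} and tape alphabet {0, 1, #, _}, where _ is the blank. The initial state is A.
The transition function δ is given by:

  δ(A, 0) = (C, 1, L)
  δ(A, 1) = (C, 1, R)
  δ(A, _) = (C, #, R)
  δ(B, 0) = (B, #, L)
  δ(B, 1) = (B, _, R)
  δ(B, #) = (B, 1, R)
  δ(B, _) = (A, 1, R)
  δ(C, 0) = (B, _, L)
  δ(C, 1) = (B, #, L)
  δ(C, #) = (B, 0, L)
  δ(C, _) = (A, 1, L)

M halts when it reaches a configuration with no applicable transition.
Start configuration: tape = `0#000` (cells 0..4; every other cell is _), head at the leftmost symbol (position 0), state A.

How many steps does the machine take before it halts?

state=A head=0 tape=__[0]#000___   (A,0)→(C,1,L)
state=C head=-1 tape=_[_]1#000___   (C,_)→(A,1,L)
state=A head=-2 tape=[_]11#000___   (A,_)→(C,#,R)
state=C head=-1 tape=#[1]1#000___   (C,1)→(B,#,L)
state=B head=-2 tape=[#]#1#000___   (B,#)→(B,1,R)
state=B head=-1 tape=1[#]1#000___   (B,#)→(B,1,R)
state=B head=0 tape=11[1]#000___   (B,1)→(B,_,R)
state=B head=1 tape=11_[#]000___   (B,#)→(B,1,R)
state=B head=2 tape=11_1[0]00___   (B,0)→(B,#,L)
state=B head=1 tape=11_[1]#00___   (B,1)→(B,_,R)
state=B head=2 tape=11__[#]00___   (B,#)→(B,1,R)
state=B head=3 tape=11__1[0]0___   (B,0)→(B,#,L)
state=B head=2 tape=11__[1]#0___   (B,1)→(B,_,R)
state=B head=3 tape=11___[#]0___   (B,#)→(B,1,R)
state=B head=4 tape=11___1[0]___   (B,0)→(B,#,L)
state=B head=3 tape=11___[1]#___   (B,1)→(B,_,R)
state=B head=4 tape=11____[#]___   (B,#)→(B,1,R)
state=B head=5 tape=11____1[_]__   (B,_)→(A,1,R)
state=A head=6 tape=11____11[_]_   (A,_)→(C,#,R)
state=C head=7 tape=11____11#[_]   (C,_)→(A,1,L)
state=A head=6 tape=11____11[#]1
M halts after 20 transitions.

20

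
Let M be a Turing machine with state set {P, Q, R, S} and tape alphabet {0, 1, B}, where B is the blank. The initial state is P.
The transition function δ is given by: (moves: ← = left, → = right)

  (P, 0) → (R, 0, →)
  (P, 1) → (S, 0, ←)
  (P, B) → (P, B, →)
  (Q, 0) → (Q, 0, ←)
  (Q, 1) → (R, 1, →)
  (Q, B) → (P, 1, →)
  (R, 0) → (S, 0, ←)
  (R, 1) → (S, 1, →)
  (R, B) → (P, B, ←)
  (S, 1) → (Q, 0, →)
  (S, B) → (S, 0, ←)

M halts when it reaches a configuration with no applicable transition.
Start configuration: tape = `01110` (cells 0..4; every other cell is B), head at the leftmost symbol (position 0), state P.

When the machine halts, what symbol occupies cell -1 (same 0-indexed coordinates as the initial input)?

1

P | B[0]1110   read 0 → write 0, move →, go to R
R | B0[1]110   read 1 → write 1, move →, go to S
S | B01[1]10   read 1 → write 0, move →, go to Q
Q | B010[1]0   read 1 → write 1, move →, go to R
R | B0101[0]   read 0 → write 0, move ←, go to S
S | B010[1]0   read 1 → write 0, move →, go to Q
Q | B0100[0]   read 0 → write 0, move ←, go to Q
Q | B010[0]0   read 0 → write 0, move ←, go to Q
Q | B01[0]00   read 0 → write 0, move ←, go to Q
Q | B0[1]000   read 1 → write 1, move →, go to R
R | B01[0]00   read 0 → write 0, move ←, go to S
S | B0[1]000   read 1 → write 0, move →, go to Q
Q | B00[0]00   read 0 → write 0, move ←, go to Q
Q | B0[0]000   read 0 → write 0, move ←, go to Q
Q | B[0]0000   read 0 → write 0, move ←, go to Q
Q | [B]00000   read B → write 1, move →, go to P
P | 1[0]0000   read 0 → write 0, move →, go to R
R | 10[0]000   read 0 → write 0, move ←, go to S
S | 1[0]0000
Cell -1 holds 1 when M halts.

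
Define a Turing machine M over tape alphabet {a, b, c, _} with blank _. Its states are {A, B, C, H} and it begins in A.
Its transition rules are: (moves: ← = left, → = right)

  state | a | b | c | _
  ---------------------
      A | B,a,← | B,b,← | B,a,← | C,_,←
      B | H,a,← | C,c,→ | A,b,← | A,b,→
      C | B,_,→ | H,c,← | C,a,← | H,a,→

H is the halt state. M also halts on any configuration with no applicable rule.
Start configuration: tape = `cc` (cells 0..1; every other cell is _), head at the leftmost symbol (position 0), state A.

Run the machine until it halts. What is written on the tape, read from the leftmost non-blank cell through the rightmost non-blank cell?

aa_b

A | __[c]c   read c → write a, move ←, go to B
B | _[_]ac   read _ → write b, move →, go to A
A | _b[a]c   read a → write a, move ←, go to B
B | _[b]ac   read b → write c, move →, go to C
C | _c[a]c   read a → write _, move →, go to B
B | _c_[c]   read c → write b, move ←, go to A
A | _c[_]b   read _ → write _, move ←, go to C
C | _[c]_b   read c → write a, move ←, go to C
C | [_]a_b   read _ → write a, move →, go to H
H | a[a]_b
The non-blank tape span at halt is aa_b.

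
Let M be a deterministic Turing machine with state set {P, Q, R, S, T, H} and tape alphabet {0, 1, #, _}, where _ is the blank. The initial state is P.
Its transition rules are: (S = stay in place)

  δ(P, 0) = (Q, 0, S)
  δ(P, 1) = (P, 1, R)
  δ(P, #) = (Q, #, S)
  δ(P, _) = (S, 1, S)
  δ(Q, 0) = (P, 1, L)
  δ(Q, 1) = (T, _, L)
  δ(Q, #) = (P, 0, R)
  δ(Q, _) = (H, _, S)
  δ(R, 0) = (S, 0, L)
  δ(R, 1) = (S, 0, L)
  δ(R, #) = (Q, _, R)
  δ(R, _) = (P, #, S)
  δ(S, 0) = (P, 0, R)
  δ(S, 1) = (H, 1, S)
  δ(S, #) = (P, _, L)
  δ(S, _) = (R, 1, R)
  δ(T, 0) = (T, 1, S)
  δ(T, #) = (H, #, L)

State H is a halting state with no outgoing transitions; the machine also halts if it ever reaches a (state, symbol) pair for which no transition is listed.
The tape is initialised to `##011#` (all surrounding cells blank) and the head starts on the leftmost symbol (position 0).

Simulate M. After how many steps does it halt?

12

P | _[#]#011#   read # → write #, move S, go to Q
Q | _[#]#011#   read # → write 0, move R, go to P
P | _0[#]011#   read # → write #, move S, go to Q
Q | _0[#]011#   read # → write 0, move R, go to P
P | _00[0]11#   read 0 → write 0, move S, go to Q
Q | _00[0]11#   read 0 → write 1, move L, go to P
P | _0[0]111#   read 0 → write 0, move S, go to Q
Q | _0[0]111#   read 0 → write 1, move L, go to P
P | _[0]1111#   read 0 → write 0, move S, go to Q
Q | _[0]1111#   read 0 → write 1, move L, go to P
P | [_]11111#   read _ → write 1, move S, go to S
S | [1]11111#   read 1 → write 1, move S, go to H
H | [1]11111#
M halts after 12 transitions.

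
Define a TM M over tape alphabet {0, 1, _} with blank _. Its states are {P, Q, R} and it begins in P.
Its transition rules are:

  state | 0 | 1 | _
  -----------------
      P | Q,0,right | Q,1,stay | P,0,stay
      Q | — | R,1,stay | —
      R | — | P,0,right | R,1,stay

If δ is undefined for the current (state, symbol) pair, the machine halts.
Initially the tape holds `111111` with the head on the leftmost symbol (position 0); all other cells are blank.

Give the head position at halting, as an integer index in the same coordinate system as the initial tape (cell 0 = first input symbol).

7

P | [1]11111__   read 1 → write 1, move stay, go to Q
Q | [1]11111__   read 1 → write 1, move stay, go to R
R | [1]11111__   read 1 → write 0, move right, go to P
P | 0[1]1111__   read 1 → write 1, move stay, go to Q
Q | 0[1]1111__   read 1 → write 1, move stay, go to R
R | 0[1]1111__   read 1 → write 0, move right, go to P
P | 00[1]111__   read 1 → write 1, move stay, go to Q
Q | 00[1]111__   read 1 → write 1, move stay, go to R
R | 00[1]111__   read 1 → write 0, move right, go to P
P | 000[1]11__   read 1 → write 1, move stay, go to Q
Q | 000[1]11__   read 1 → write 1, move stay, go to R
R | 000[1]11__   read 1 → write 0, move right, go to P
P | 0000[1]1__   read 1 → write 1, move stay, go to Q
Q | 0000[1]1__   read 1 → write 1, move stay, go to R
R | 0000[1]1__   read 1 → write 0, move right, go to P
P | 00000[1]__   read 1 → write 1, move stay, go to Q
Q | 00000[1]__   read 1 → write 1, move stay, go to R
R | 00000[1]__   read 1 → write 0, move right, go to P
P | 000000[_]_   read _ → write 0, move stay, go to P
P | 000000[0]_   read 0 → write 0, move right, go to Q
Q | 0000000[_]
At halt the head is at cell 7.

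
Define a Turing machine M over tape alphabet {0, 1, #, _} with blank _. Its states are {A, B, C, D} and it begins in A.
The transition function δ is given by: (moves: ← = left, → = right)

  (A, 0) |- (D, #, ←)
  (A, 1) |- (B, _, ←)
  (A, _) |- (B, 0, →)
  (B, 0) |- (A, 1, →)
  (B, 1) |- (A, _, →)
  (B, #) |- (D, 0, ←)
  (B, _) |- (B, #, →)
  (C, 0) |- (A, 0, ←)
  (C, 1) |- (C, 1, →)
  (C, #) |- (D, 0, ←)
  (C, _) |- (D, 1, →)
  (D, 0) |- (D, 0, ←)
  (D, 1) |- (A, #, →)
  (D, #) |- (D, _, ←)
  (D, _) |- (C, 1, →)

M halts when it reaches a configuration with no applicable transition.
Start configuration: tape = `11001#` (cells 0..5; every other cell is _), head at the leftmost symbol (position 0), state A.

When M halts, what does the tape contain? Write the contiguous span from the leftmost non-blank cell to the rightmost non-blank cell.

111#10##

A | __[1]1001#   read 1 → write _, move ←, go to B
B | _[_]_1001#   read _ → write #, move →, go to B
B | _#[_]1001#   read _ → write #, move →, go to B
B | _##[1]001#   read 1 → write _, move →, go to A
A | _##_[0]01#   read 0 → write #, move ←, go to D
D | _##[_]#01#   read _ → write 1, move →, go to C
C | _##1[#]01#   read # → write 0, move ←, go to D
D | _##[1]001#   read 1 → write #, move →, go to A
A | _###[0]01#   read 0 → write #, move ←, go to D
D | _##[#]#01#   read # → write _, move ←, go to D
D | _#[#]_#01#   read # → write _, move ←, go to D
D | _[#]__#01#   read # → write _, move ←, go to D
D | [_]___#01#   read _ → write 1, move →, go to C
C | 1[_]__#01#   read _ → write 1, move →, go to D
D | 11[_]_#01#   read _ → write 1, move →, go to C
C | 111[_]#01#   read _ → write 1, move →, go to D
D | 1111[#]01#   read # → write _, move ←, go to D
D | 111[1]_01#   read 1 → write #, move →, go to A
A | 111#[_]01#   read _ → write 0, move →, go to B
B | 111#0[0]1#   read 0 → write 1, move →, go to A
A | 111#01[1]#   read 1 → write _, move ←, go to B
B | 111#0[1]_#   read 1 → write _, move →, go to A
A | 111#0_[_]#   read _ → write 0, move →, go to B
B | 111#0_0[#]   read # → write 0, move ←, go to D
D | 111#0_[0]0   read 0 → write 0, move ←, go to D
D | 111#0[_]00   read _ → write 1, move →, go to C
C | 111#01[0]0   read 0 → write 0, move ←, go to A
A | 111#0[1]00   read 1 → write _, move ←, go to B
B | 111#[0]_00   read 0 → write 1, move →, go to A
A | 111#1[_]00   read _ → write 0, move →, go to B
B | 111#10[0]0   read 0 → write 1, move →, go to A
A | 111#101[0]   read 0 → write #, move ←, go to D
D | 111#10[1]#   read 1 → write #, move →, go to A
A | 111#10#[#]
The non-blank tape span at halt is 111#10##.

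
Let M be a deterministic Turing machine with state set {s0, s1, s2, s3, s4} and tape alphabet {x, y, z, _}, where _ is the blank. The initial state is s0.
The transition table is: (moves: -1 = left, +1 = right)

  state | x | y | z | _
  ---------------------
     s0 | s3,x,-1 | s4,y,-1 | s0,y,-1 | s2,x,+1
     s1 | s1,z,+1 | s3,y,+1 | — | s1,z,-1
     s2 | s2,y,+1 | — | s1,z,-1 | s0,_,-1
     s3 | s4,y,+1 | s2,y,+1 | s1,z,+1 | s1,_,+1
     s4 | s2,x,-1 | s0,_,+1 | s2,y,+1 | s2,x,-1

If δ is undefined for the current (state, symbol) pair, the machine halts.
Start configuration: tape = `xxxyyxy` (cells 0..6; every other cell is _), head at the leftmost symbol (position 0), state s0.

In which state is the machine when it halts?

s0 | _[x]xxyyxy   read x → write x, move -1, go to s3
s3 | [_]xxxyyxy   read _ → write _, move +1, go to s1
s1 | _[x]xxyyxy   read x → write z, move +1, go to s1
s1 | _z[x]xyyxy   read x → write z, move +1, go to s1
s1 | _zz[x]yyxy   read x → write z, move +1, go to s1
s1 | _zzz[y]yxy   read y → write y, move +1, go to s3
s3 | _zzzy[y]xy   read y → write y, move +1, go to s2
s2 | _zzzyy[x]y   read x → write y, move +1, go to s2
s2 | _zzzyyy[y]
No transition is defined for (s2, y); M halts in state s2.

s2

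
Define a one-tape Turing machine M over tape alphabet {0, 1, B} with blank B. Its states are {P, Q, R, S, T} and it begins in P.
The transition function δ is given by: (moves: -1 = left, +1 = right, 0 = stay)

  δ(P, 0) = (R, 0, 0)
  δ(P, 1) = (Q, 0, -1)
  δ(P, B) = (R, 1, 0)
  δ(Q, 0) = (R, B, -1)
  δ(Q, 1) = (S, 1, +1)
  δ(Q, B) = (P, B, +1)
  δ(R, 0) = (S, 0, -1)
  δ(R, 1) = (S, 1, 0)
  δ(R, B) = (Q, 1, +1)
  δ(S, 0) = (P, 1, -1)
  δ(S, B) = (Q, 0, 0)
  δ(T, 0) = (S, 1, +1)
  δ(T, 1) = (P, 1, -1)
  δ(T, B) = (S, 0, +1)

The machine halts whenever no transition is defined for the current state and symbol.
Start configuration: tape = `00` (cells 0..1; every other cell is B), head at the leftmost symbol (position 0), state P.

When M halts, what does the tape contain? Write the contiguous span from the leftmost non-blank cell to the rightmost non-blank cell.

1B00

state=P head=0 tape=BB[0]0   (P,0)→(R,0,0)
state=R head=0 tape=BB[0]0   (R,0)→(S,0,-1)
state=S head=-1 tape=B[B]00   (S,B)→(Q,0,0)
state=Q head=-1 tape=B[0]00   (Q,0)→(R,B,-1)
state=R head=-2 tape=[B]B00   (R,B)→(Q,1,+1)
state=Q head=-1 tape=1[B]00   (Q,B)→(P,B,+1)
state=P head=0 tape=1B[0]0   (P,0)→(R,0,0)
state=R head=0 tape=1B[0]0   (R,0)→(S,0,-1)
state=S head=-1 tape=1[B]00   (S,B)→(Q,0,0)
state=Q head=-1 tape=1[0]00   (Q,0)→(R,B,-1)
state=R head=-2 tape=[1]B00   (R,1)→(S,1,0)
state=S head=-2 tape=[1]B00
The non-blank tape span at halt is 1B00.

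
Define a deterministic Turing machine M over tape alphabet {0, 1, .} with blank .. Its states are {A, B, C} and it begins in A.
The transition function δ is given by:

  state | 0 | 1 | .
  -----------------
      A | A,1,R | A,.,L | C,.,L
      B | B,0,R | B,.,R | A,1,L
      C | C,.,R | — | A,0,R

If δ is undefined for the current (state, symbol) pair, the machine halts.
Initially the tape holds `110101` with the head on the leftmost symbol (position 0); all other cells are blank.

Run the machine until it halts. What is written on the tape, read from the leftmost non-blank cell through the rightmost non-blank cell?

A | ..[1]10101   read 1 → write ., move L, go to A
A | .[.].10101   read . → write ., move L, go to C
C | [.]..10101   read . → write 0, move R, go to A
A | 0[.].10101   read . → write ., move L, go to C
C | [0]..10101   read 0 → write ., move R, go to C
C | .[.].10101   read . → write 0, move R, go to A
A | .0[.]10101   read . → write ., move L, go to C
C | .[0].10101   read 0 → write ., move R, go to C
C | ..[.]10101   read . → write 0, move R, go to A
A | ..0[1]0101   read 1 → write ., move L, go to A
A | ..[0].0101   read 0 → write 1, move R, go to A
A | ..1[.]0101   read . → write ., move L, go to C
C | ..[1].0101
The non-blank tape span at halt is 1.0101.

1.0101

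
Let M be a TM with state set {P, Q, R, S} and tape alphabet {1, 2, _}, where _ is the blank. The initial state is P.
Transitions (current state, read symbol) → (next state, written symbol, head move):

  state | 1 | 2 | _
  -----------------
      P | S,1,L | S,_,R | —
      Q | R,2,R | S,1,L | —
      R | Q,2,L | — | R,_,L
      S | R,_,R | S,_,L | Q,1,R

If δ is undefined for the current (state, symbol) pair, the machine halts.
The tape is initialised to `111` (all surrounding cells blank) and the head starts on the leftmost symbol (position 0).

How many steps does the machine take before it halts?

P | _[1]11   read 1 → write 1, move L, go to S
S | [_]111   read _ → write 1, move R, go to Q
Q | 1[1]11   read 1 → write 2, move R, go to R
R | 12[1]1   read 1 → write 2, move L, go to Q
Q | 1[2]21   read 2 → write 1, move L, go to S
S | [1]121   read 1 → write _, move R, go to R
R | _[1]21   read 1 → write 2, move L, go to Q
Q | [_]221
M halts after 7 transitions.

7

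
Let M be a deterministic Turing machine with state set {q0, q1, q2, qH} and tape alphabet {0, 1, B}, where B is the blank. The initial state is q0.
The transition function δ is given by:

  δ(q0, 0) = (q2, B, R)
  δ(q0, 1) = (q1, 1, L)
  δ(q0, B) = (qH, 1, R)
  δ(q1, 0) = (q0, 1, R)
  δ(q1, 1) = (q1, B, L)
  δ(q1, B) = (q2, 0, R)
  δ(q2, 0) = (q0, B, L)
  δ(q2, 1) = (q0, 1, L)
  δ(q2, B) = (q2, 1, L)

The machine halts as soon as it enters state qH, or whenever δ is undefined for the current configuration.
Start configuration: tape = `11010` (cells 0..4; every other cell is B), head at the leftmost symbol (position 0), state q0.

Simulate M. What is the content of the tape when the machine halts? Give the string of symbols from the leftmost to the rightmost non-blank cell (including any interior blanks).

q0 | B[1]1010   read 1 → write 1, move L, go to q1
q1 | [B]11010   read B → write 0, move R, go to q2
q2 | 0[1]1010   read 1 → write 1, move L, go to q0
q0 | [0]11010   read 0 → write B, move R, go to q2
q2 | B[1]1010   read 1 → write 1, move L, go to q0
q0 | [B]11010   read B → write 1, move R, go to qH
qH | 1[1]1010
The non-blank tape span at halt is 111010.

111010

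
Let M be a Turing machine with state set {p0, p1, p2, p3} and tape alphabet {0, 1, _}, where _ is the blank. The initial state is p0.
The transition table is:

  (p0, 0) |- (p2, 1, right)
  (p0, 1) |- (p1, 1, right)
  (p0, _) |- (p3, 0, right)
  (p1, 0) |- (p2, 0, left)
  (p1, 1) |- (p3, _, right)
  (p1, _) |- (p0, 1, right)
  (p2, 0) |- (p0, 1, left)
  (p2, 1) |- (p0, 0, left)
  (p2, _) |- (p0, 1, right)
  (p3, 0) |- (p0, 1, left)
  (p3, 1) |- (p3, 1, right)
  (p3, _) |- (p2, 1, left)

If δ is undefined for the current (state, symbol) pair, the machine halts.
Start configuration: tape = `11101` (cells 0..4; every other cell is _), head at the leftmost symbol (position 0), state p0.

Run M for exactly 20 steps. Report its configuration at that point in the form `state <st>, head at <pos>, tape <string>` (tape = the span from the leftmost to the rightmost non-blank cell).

state p3, head at 2, tape 100001

state=p0 head=0 tape=[1]1101_   (p0,1)→(p1,1,right)
state=p1 head=1 tape=1[1]101_   (p1,1)→(p3,_,right)
state=p3 head=2 tape=1_[1]01_   (p3,1)→(p3,1,right)
state=p3 head=3 tape=1_1[0]1_   (p3,0)→(p0,1,left)
state=p0 head=2 tape=1_[1]11_   (p0,1)→(p1,1,right)
state=p1 head=3 tape=1_1[1]1_   (p1,1)→(p3,_,right)
state=p3 head=4 tape=1_1_[1]_   (p3,1)→(p3,1,right)
state=p3 head=5 tape=1_1_1[_]   (p3,_)→(p2,1,left)
state=p2 head=4 tape=1_1_[1]1   (p2,1)→(p0,0,left)
state=p0 head=3 tape=1_1[_]01   (p0,_)→(p3,0,right)
state=p3 head=4 tape=1_10[0]1   (p3,0)→(p0,1,left)
state=p0 head=3 tape=1_1[0]11   (p0,0)→(p2,1,right)
state=p2 head=4 tape=1_11[1]1   (p2,1)→(p0,0,left)
state=p0 head=3 tape=1_1[1]01   (p0,1)→(p1,1,right)
state=p1 head=4 tape=1_11[0]1   (p1,0)→(p2,0,left)
state=p2 head=3 tape=1_1[1]01   (p2,1)→(p0,0,left)
state=p0 head=2 tape=1_[1]001   (p0,1)→(p1,1,right)
state=p1 head=3 tape=1_1[0]01   (p1,0)→(p2,0,left)
state=p2 head=2 tape=1_[1]001   (p2,1)→(p0,0,left)
state=p0 head=1 tape=1[_]0001   (p0,_)→(p3,0,right)
state=p3 head=2 tape=10[0]001
After 20 steps: state p3, head at 2, tape 100001.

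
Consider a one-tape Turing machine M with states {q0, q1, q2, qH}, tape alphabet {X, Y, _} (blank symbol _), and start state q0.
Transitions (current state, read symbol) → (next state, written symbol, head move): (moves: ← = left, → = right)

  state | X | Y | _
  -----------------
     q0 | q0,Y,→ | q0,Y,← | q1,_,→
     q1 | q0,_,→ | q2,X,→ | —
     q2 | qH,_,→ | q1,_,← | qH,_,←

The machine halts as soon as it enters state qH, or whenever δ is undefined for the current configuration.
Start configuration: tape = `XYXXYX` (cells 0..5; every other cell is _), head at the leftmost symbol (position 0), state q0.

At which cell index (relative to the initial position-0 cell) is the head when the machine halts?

state=q0 head=0 tape=_[X]YXXYX__   (q0,X)→(q0,Y,→)
state=q0 head=1 tape=_Y[Y]XXYX__   (q0,Y)→(q0,Y,←)
state=q0 head=0 tape=_[Y]YXXYX__   (q0,Y)→(q0,Y,←)
state=q0 head=-1 tape=[_]YYXXYX__   (q0,_)→(q1,_,→)
state=q1 head=0 tape=_[Y]YXXYX__   (q1,Y)→(q2,X,→)
state=q2 head=1 tape=_X[Y]XXYX__   (q2,Y)→(q1,_,←)
state=q1 head=0 tape=_[X]_XXYX__   (q1,X)→(q0,_,→)
state=q0 head=1 tape=__[_]XXYX__   (q0,_)→(q1,_,→)
state=q1 head=2 tape=___[X]XYX__   (q1,X)→(q0,_,→)
state=q0 head=3 tape=____[X]YX__   (q0,X)→(q0,Y,→)
state=q0 head=4 tape=____Y[Y]X__   (q0,Y)→(q0,Y,←)
state=q0 head=3 tape=____[Y]YX__   (q0,Y)→(q0,Y,←)
state=q0 head=2 tape=___[_]YYX__   (q0,_)→(q1,_,→)
state=q1 head=3 tape=____[Y]YX__   (q1,Y)→(q2,X,→)
state=q2 head=4 tape=____X[Y]X__   (q2,Y)→(q1,_,←)
state=q1 head=3 tape=____[X]_X__   (q1,X)→(q0,_,→)
state=q0 head=4 tape=_____[_]X__   (q0,_)→(q1,_,→)
state=q1 head=5 tape=______[X]__   (q1,X)→(q0,_,→)
state=q0 head=6 tape=_______[_]_   (q0,_)→(q1,_,→)
state=q1 head=7 tape=________[_]
At halt the head is at cell 7.

7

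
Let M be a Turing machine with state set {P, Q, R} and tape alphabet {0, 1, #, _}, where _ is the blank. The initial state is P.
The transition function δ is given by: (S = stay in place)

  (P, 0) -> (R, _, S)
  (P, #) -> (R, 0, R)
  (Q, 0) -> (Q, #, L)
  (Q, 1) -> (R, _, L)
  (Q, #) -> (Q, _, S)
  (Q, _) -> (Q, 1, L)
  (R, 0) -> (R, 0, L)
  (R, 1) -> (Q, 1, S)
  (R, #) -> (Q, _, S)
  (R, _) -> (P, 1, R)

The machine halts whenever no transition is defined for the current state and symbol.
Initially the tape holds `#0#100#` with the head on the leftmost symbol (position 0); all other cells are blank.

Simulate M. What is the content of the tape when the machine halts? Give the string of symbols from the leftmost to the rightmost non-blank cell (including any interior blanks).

state=P head=0 tape=__[#]0#100#   (P,#)→(R,0,R)
state=R head=1 tape=__0[0]#100#   (R,0)→(R,0,L)
state=R head=0 tape=__[0]0#100#   (R,0)→(R,0,L)
state=R head=-1 tape=_[_]00#100#   (R,_)→(P,1,R)
state=P head=0 tape=_1[0]0#100#   (P,0)→(R,_,S)
state=R head=0 tape=_1[_]0#100#   (R,_)→(P,1,R)
state=P head=1 tape=_11[0]#100#   (P,0)→(R,_,S)
state=R head=1 tape=_11[_]#100#   (R,_)→(P,1,R)
state=P head=2 tape=_111[#]100#   (P,#)→(R,0,R)
state=R head=3 tape=_1110[1]00#   (R,1)→(Q,1,S)
state=Q head=3 tape=_1110[1]00#   (Q,1)→(R,_,L)
state=R head=2 tape=_111[0]_00#   (R,0)→(R,0,L)
state=R head=1 tape=_11[1]0_00#   (R,1)→(Q,1,S)
state=Q head=1 tape=_11[1]0_00#   (Q,1)→(R,_,L)
state=R head=0 tape=_1[1]_0_00#   (R,1)→(Q,1,S)
state=Q head=0 tape=_1[1]_0_00#   (Q,1)→(R,_,L)
state=R head=-1 tape=_[1]__0_00#   (R,1)→(Q,1,S)
state=Q head=-1 tape=_[1]__0_00#   (Q,1)→(R,_,L)
state=R head=-2 tape=[_]___0_00#   (R,_)→(P,1,R)
state=P head=-1 tape=1[_]__0_00#
The non-blank tape span at halt is 1___0_00#.

1___0_00#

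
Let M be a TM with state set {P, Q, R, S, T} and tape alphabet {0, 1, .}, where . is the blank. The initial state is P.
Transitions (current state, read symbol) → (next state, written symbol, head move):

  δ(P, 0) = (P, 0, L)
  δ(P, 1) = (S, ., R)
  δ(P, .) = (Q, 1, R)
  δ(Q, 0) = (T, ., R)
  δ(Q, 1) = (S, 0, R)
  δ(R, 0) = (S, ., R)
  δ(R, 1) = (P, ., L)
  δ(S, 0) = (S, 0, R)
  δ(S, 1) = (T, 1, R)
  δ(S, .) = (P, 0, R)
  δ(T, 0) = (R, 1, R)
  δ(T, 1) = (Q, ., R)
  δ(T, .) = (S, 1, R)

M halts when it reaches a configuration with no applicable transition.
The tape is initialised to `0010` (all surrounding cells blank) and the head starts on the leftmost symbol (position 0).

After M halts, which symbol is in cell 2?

.

state=P head=0 tape=.[0]010.   (P,0)→(P,0,L)
state=P head=-1 tape=[.]0010.   (P,.)→(Q,1,R)
state=Q head=0 tape=1[0]010.   (Q,0)→(T,.,R)
state=T head=1 tape=1.[0]10.   (T,0)→(R,1,R)
state=R head=2 tape=1.1[1]0.   (R,1)→(P,.,L)
state=P head=1 tape=1.[1].0.   (P,1)→(S,.,R)
state=S head=2 tape=1..[.]0.   (S,.)→(P,0,R)
state=P head=3 tape=1..0[0].   (P,0)→(P,0,L)
state=P head=2 tape=1..[0]0.   (P,0)→(P,0,L)
state=P head=1 tape=1.[.]00.   (P,.)→(Q,1,R)
state=Q head=2 tape=1.1[0]0.   (Q,0)→(T,.,R)
state=T head=3 tape=1.1.[0].   (T,0)→(R,1,R)
state=R head=4 tape=1.1.1[.]
Cell 2 holds . when M halts.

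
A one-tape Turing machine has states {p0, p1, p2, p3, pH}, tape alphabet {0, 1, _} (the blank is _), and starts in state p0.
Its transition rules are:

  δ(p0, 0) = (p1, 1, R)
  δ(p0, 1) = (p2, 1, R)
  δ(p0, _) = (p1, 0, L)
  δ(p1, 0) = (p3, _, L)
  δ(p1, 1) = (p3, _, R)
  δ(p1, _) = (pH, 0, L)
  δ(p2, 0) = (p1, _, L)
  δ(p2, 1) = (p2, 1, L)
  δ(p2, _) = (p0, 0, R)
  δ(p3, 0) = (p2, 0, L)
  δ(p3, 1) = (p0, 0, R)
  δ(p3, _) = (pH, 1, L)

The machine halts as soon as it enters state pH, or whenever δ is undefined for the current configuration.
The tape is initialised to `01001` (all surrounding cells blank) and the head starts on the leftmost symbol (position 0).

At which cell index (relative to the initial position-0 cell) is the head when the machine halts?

state=p0 head=0 tape=_[0]1001   (p0,0)→(p1,1,R)
state=p1 head=1 tape=_1[1]001   (p1,1)→(p3,_,R)
state=p3 head=2 tape=_1_[0]01   (p3,0)→(p2,0,L)
state=p2 head=1 tape=_1[_]001   (p2,_)→(p0,0,R)
state=p0 head=2 tape=_10[0]01   (p0,0)→(p1,1,R)
state=p1 head=3 tape=_101[0]1   (p1,0)→(p3,_,L)
state=p3 head=2 tape=_10[1]_1   (p3,1)→(p0,0,R)
state=p0 head=3 tape=_100[_]1   (p0,_)→(p1,0,L)
state=p1 head=2 tape=_10[0]01   (p1,0)→(p3,_,L)
state=p3 head=1 tape=_1[0]_01   (p3,0)→(p2,0,L)
state=p2 head=0 tape=_[1]0_01   (p2,1)→(p2,1,L)
state=p2 head=-1 tape=[_]10_01   (p2,_)→(p0,0,R)
state=p0 head=0 tape=0[1]0_01   (p0,1)→(p2,1,R)
state=p2 head=1 tape=01[0]_01   (p2,0)→(p1,_,L)
state=p1 head=0 tape=0[1]__01   (p1,1)→(p3,_,R)
state=p3 head=1 tape=0_[_]_01   (p3,_)→(pH,1,L)
state=pH head=0 tape=0[_]1_01
At halt the head is at cell 0.

0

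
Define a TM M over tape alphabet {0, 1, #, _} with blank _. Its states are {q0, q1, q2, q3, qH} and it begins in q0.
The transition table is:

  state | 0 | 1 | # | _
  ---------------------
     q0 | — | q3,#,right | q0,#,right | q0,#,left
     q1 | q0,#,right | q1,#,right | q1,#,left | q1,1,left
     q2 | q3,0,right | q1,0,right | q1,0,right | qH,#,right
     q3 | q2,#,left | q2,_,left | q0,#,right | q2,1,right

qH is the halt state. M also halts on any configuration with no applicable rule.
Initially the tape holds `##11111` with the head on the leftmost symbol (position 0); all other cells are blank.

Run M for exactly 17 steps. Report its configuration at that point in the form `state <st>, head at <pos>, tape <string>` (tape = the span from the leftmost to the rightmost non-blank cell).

state=q0 head=0 tape=[#]#11111   (q0,#)→(q0,#,right)
state=q0 head=1 tape=#[#]11111   (q0,#)→(q0,#,right)
state=q0 head=2 tape=##[1]1111   (q0,1)→(q3,#,right)
state=q3 head=3 tape=###[1]111   (q3,1)→(q2,_,left)
state=q2 head=2 tape=##[#]_111   (q2,#)→(q1,0,right)
state=q1 head=3 tape=##0[_]111   (q1,_)→(q1,1,left)
state=q1 head=2 tape=##[0]1111   (q1,0)→(q0,#,right)
state=q0 head=3 tape=###[1]111   (q0,1)→(q3,#,right)
state=q3 head=4 tape=####[1]11   (q3,1)→(q2,_,left)
state=q2 head=3 tape=###[#]_11   (q2,#)→(q1,0,right)
state=q1 head=4 tape=###0[_]11   (q1,_)→(q1,1,left)
state=q1 head=3 tape=###[0]111   (q1,0)→(q0,#,right)
state=q0 head=4 tape=####[1]11   (q0,1)→(q3,#,right)
state=q3 head=5 tape=#####[1]1   (q3,1)→(q2,_,left)
state=q2 head=4 tape=####[#]_1   (q2,#)→(q1,0,right)
state=q1 head=5 tape=####0[_]1   (q1,_)→(q1,1,left)
state=q1 head=4 tape=####[0]11   (q1,0)→(q0,#,right)
state=q0 head=5 tape=#####[1]1
After 17 steps: state q0, head at 5, tape #####11.

state q0, head at 5, tape #####11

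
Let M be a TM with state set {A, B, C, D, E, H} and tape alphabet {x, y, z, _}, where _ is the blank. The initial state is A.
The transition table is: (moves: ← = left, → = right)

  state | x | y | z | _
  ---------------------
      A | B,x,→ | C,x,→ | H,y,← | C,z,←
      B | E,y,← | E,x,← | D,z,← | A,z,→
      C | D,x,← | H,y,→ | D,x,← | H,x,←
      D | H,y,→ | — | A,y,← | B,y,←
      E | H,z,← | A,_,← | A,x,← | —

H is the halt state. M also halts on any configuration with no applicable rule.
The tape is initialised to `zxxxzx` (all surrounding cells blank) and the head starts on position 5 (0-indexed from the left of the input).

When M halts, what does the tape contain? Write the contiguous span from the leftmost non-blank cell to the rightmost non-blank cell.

state=A head=5 tape=zxxxz[x]__   (A,x)→(B,x,→)
state=B head=6 tape=zxxxzx[_]_   (B,_)→(A,z,→)
state=A head=7 tape=zxxxzxz[_]   (A,_)→(C,z,←)
state=C head=6 tape=zxxxzx[z]z   (C,z)→(D,x,←)
state=D head=5 tape=zxxxz[x]xz   (D,x)→(H,y,→)
state=H head=6 tape=zxxxzy[x]z
The non-blank tape span at halt is zxxxzyxz.

zxxxzyxz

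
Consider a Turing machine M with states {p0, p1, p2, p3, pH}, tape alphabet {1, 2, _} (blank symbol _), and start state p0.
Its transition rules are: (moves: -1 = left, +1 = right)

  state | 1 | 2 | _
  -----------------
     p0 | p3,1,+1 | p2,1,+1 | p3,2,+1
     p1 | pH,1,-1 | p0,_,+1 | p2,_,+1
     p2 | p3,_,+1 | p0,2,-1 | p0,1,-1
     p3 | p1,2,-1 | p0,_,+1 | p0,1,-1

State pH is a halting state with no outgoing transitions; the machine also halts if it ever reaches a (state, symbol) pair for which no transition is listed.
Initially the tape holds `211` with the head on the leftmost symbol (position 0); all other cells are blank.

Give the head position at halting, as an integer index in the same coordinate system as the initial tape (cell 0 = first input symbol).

state=p0 head=0 tape=[2]11____   (p0,2)→(p2,1,+1)
state=p2 head=1 tape=1[1]1____   (p2,1)→(p3,_,+1)
state=p3 head=2 tape=1_[1]____   (p3,1)→(p1,2,-1)
state=p1 head=1 tape=1[_]2____   (p1,_)→(p2,_,+1)
state=p2 head=2 tape=1_[2]____   (p2,2)→(p0,2,-1)
state=p0 head=1 tape=1[_]2____   (p0,_)→(p3,2,+1)
state=p3 head=2 tape=12[2]____   (p3,2)→(p0,_,+1)
state=p0 head=3 tape=12_[_]___   (p0,_)→(p3,2,+1)
state=p3 head=4 tape=12_2[_]__   (p3,_)→(p0,1,-1)
state=p0 head=3 tape=12_[2]1__   (p0,2)→(p2,1,+1)
state=p2 head=4 tape=12_1[1]__   (p2,1)→(p3,_,+1)
state=p3 head=5 tape=12_1_[_]_   (p3,_)→(p0,1,-1)
state=p0 head=4 tape=12_1[_]1_   (p0,_)→(p3,2,+1)
state=p3 head=5 tape=12_12[1]_   (p3,1)→(p1,2,-1)
state=p1 head=4 tape=12_1[2]2_   (p1,2)→(p0,_,+1)
state=p0 head=5 tape=12_1_[2]_   (p0,2)→(p2,1,+1)
state=p2 head=6 tape=12_1_1[_]   (p2,_)→(p0,1,-1)
state=p0 head=5 tape=12_1_[1]1   (p0,1)→(p3,1,+1)
state=p3 head=6 tape=12_1_1[1]   (p3,1)→(p1,2,-1)
state=p1 head=5 tape=12_1_[1]2   (p1,1)→(pH,1,-1)
state=pH head=4 tape=12_1[_]12
At halt the head is at cell 4.

4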